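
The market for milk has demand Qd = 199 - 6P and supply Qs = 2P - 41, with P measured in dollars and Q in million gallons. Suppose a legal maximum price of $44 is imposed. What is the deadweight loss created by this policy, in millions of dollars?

0

In a free market, 199 - 6P = 2P - 41 gives the equilibrium P* = 30, Q* = 19.
The ceiling of 44 is above the equilibrium price 30, so it is not binding; the market clears at P* = 30, Q* = 19.
Since the control does not bind, no trades are prevented and deadweight loss is zero.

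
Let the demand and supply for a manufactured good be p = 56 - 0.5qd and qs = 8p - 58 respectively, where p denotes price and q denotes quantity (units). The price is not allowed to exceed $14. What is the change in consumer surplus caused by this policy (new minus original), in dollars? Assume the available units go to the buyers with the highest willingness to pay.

Rearranging demand gives qd = 112 - 2p. Without the control the market clears where 112 - 2p = 8p - 58, i.e. p* = 17 and q* = 78.
The ceiling of 14 is below the equilibrium price 17, so it binds.
At p = 14: qd = 112 - 2·14 = 84 and qs = 8·14 - 58 = 54.
Consumer surplus without the control is ½ · (56 - 17) · 78 = 1521.
With the ceiling, 54 units are sold at 14 (assume they go to the highest-value buyers). The demand price at q = 54 is 29, so CS = ½ · [(56 - 14) + (29 - 14)] · 54 = 1539.
Change in consumer surplus = 1539 - 1521 = 18.

18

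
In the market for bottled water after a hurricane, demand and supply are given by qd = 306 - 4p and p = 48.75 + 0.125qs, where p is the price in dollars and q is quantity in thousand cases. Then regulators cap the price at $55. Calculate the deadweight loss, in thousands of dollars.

108

Rearranging supply gives qs = 8p - 390. Equilibrium: 306 - 4p = 8p - 390, so 696 = 12p and p* = 58, q* = 74.
Since 55 < 58, the ceiling is binding.
At p = 55: qd = 306 - 4·55 = 86 and qs = 8·55 - 390 = 50.
Quantity traded falls to 50. At q = 50 the demand price is (306 - 50)/4 = 64 and the supply price is (390 + 50)/8 = 55.
Deadweight loss = ½ · (64 - 55) · (74 - 50) = ½ · 9 · 24 = 108.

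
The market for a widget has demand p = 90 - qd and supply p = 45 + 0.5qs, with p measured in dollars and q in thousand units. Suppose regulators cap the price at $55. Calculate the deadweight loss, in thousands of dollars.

Rearranging demand gives qd = 90 - p; rearranging supply gives qs = 2p - 90. Equilibrium: 90 - p = 2p - 90, so 180 = 3p and p* = 60, q* = 30.
Since 55 < 60, the ceiling is binding.
At p = 55: qd = 90 - 55 = 35 and qs = 2·55 - 90 = 20.
Quantity traded falls to 20. At q = 20 the demand price is 90 - 20 = 70 and the supply price is (90 + 20)/2 = 55.
Deadweight loss = ½ · (70 - 55) · (30 - 20) = ½ · 15 · 10 = 75.

75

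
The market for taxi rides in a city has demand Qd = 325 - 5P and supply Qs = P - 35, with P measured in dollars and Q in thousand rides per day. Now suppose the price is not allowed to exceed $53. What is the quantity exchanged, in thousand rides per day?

In a free market, 325 - 5P = P - 35 gives the equilibrium P* = 60, Q* = 25.
Since 53 < 60, the ceiling is binding.
At P = 53: Qd = 325 - 5·53 = 60 and Qs = 53 - 35 = 18.
The quantity actually transacted is the short side, supply: 18.

18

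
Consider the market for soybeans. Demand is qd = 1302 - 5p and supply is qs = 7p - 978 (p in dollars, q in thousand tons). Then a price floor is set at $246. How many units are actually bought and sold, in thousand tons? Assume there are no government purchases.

In a free market, 1302 - 5p = 7p - 978 gives the equilibrium p* = 190, q* = 352.
The floor of 246 is above the equilibrium price 190, so it binds.
At p = 246: qd = 1302 - 5·246 = 72 and qs = 7·246 - 978 = 744.
The quantity actually transacted is the short side, demand: 72.

72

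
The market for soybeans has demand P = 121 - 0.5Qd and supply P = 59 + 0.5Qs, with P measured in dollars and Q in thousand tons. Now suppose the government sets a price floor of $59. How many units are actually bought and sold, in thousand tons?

Rearranging demand gives Qd = 242 - 2P; rearranging supply gives Qs = 2P - 118. Setting quantity demanded equal to quantity supplied, 242 - 2P = 2P - 118, gives P* = 90 and Q* = 62.
The floor of 59 is below the equilibrium price 90, so it is not binding; the market clears at P* = 90, Q* = 62.

62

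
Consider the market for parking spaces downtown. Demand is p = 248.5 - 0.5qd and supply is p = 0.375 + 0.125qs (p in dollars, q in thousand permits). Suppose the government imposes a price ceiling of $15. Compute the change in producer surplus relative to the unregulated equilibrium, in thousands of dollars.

-8995

Rearranging demand gives qd = 497 - 2p; rearranging supply gives qs = 8p - 3. Equilibrium: 497 - 2p = 8p - 3, so 500 = 10p and p* = 50, q* = 397.
Since 15 < 50, the ceiling is binding.
At p = 15: qd = 497 - 2·15 = 467 and qs = 8·15 - 3 = 117.
Producer surplus without the control is ½ · (50 - 0.375) · 397 = 9850.5625.
With the ceiling, producers sell 117 units at 15, so PS = ½ · (15 - 0.375) · 117 = 855.5625.
Change in producer surplus = 855.5625 - 9850.5625 = -8995.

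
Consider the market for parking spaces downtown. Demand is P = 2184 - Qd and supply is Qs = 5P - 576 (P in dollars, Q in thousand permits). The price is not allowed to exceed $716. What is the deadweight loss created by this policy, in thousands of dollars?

0

Rearranging demand gives Qd = 2184 - P. Equilibrium: 2184 - P = 5P - 576, so 2760 = 6P and P* = 460, Q* = 1724.
The ceiling of 716 is above the equilibrium price 460, so it is not binding; the market clears at P* = 460, Q* = 1724.
Since the control does not bind, no trades are prevented and deadweight loss is zero.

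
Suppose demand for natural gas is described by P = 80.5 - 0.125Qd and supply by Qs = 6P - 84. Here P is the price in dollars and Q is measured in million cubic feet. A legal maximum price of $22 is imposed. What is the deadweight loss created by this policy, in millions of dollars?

Rearranging demand gives Qd = 644 - 8P. Equilibrium: 644 - 8P = 6P - 84, so 728 = 14P and P* = 52, Q* = 228.
Since 22 < 52, the ceiling is binding.
At P = 22: Qd = 644 - 8·22 = 468 and Qs = 6·22 - 84 = 48.
Quantity traded falls to 48. At Q = 48 the demand price is (644 - 48)/8 = 74.5 and the supply price is (84 + 48)/6 = 22.
Deadweight loss = ½ · (74.5 - 22) · (228 - 48) = ½ · 52.5 · 180 = 4725.

4725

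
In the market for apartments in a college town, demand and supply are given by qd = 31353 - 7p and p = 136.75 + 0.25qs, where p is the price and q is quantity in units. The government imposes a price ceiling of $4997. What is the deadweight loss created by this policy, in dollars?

Rearranging supply gives qs = 4p - 547. Equilibrium: 31353 - 7p = 4p - 547, so 31900 = 11p and p* = 2900, q* = 11053.
The ceiling of 4997 is above the equilibrium price 2900, so it is not binding; the market clears at p* = 2900, q* = 11053.
Since the control does not bind, no trades are prevented and deadweight loss is zero.

0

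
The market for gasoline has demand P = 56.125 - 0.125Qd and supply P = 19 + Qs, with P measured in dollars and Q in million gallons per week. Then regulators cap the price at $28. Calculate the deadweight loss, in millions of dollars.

Rearranging demand gives Qd = 449 - 8P; rearranging supply gives Qs = P - 19. Without the control the market clears where 449 - 8P = P - 19, i.e. P* = 52 and Q* = 33.
Because the ceiling (28) lies below the market-clearing price, it is binding.
At P = 28: Qd = 449 - 8·28 = 225 and Qs = 28 - 19 = 9.
Quantity traded falls to 9. At Q = 9 the demand price is (449 - 9)/8 = 55 and the supply price is 19 + 9 = 28.
Deadweight loss = ½ · (55 - 28) · (33 - 9) = ½ · 27 · 24 = 324.

324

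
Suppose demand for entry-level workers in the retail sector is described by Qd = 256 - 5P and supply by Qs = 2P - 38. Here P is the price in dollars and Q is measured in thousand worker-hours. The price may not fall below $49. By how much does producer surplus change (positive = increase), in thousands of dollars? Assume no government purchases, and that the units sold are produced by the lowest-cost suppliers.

-229.25

In a free market, 256 - 5P = 2P - 38 gives the equilibrium P* = 42, Q* = 46.
Because the floor (49) lies above the market-clearing price, it is binding.
At P = 49: Qd = 256 - 5·49 = 11 and Qs = 2·49 - 38 = 60.
Producer surplus without the control is ½ · (42 - 19) · 46 = 529.
With the floor, 11 units are sold at 49. The supply price at Q = 11 is 24.5, so PS = ½ · [(49 - 19) + (49 - 24.5)] · 11 = 299.75.
Change in producer surplus = 299.75 - 529 = -229.25.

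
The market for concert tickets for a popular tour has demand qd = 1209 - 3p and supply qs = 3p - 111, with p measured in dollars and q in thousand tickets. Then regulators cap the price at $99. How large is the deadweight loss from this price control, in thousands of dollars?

43923

In a free market, 1209 - 3p = 3p - 111 gives the equilibrium p* = 220, q* = 549.
The ceiling of 99 is below the equilibrium price 220, so it binds.
At p = 99: qd = 1209 - 3·99 = 912 and qs = 3·99 - 111 = 186.
Quantity traded falls to 186. At q = 186 the demand price is (1209 - 186)/3 = 341 and the supply price is (111 + 186)/3 = 99.
Deadweight loss = ½ · (341 - 99) · (549 - 186) = ½ · 242 · 363 = 43923.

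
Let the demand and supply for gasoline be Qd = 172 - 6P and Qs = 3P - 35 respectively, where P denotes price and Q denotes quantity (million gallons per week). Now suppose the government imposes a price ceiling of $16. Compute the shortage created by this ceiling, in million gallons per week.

63

Setting quantity demanded equal to quantity supplied, 172 - 6P = 3P - 35, gives P* = 23 and Q* = 34.
The ceiling of 16 is below the equilibrium price 23, so it binds.
At P = 16: Qd = 172 - 6·16 = 76 and Qs = 3·16 - 35 = 13.
Shortage = Qd - Qs = 76 - 13 = 63.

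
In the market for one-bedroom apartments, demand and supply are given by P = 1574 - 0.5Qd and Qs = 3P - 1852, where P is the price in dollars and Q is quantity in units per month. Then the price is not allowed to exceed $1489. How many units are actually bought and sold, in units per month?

Rearranging demand gives Qd = 3148 - 2P. Setting quantity demanded equal to quantity supplied, 3148 - 2P = 3P - 1852, gives P* = 1000 and Q* = 1148.
Since 1489 is above P* = 1000, the ceiling does not bind and the free-market outcome prevails.

1148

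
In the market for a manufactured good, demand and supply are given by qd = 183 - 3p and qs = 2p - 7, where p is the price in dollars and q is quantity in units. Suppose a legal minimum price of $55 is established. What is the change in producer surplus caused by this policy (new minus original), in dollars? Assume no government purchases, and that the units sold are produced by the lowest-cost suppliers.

-344.25

In a free market, 183 - 3p = 2p - 7 gives the equilibrium p* = 38, q* = 69.
Because the floor (55) lies above the market-clearing price, it is binding.
At p = 55: qd = 183 - 3·55 = 18 and qs = 2·55 - 7 = 103.
Producer surplus without the control is ½ · (38 - 3.5) · 69 = 1190.25.
With the floor, 18 units are sold at 55. The supply price at q = 18 is 12.5, so PS = ½ · [(55 - 3.5) + (55 - 12.5)] · 18 = 846.
Change in producer surplus = 846 - 1190.25 = -344.25.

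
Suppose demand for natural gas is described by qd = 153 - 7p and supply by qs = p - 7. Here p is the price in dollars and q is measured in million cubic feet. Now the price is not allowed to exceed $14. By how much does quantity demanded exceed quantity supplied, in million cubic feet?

48

In a free market, 153 - 7p = p - 7 gives the equilibrium p* = 20, q* = 13.
The ceiling of 14 is below the equilibrium price 20, so it binds.
At p = 14: qd = 153 - 7·14 = 55 and qs = 14 - 7 = 7.
Shortage = qd - qs = 55 - 7 = 48.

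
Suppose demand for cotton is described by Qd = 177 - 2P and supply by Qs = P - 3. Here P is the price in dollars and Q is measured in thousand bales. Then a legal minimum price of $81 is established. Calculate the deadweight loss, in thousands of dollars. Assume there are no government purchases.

1323

Without the control the market clears where 177 - 2P = P - 3, i.e. P* = 60 and Q* = 57.
Because the floor (81) lies above the market-clearing price, it is binding.
At P = 81: Qd = 177 - 2·81 = 15 and Qs = 81 - 3 = 78.
Quantity traded falls to 15. At Q = 15 the demand price is (177 - 15)/2 = 81 and the supply price is 3 + 15 = 18.
Deadweight loss = ½ · (81 - 18) · (57 - 15) = ½ · 63 · 42 = 1323.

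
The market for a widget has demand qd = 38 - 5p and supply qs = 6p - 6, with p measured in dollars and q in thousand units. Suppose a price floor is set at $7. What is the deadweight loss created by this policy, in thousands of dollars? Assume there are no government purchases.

Setting quantity demanded equal to quantity supplied, 38 - 5p = 6p - 6, gives p* = 4 and q* = 18.
Since 7 > 4, the floor is binding.
At p = 7: qd = 38 - 5·7 = 3 and qs = 6·7 - 6 = 36.
Quantity traded falls to 3. At q = 3 the demand price is (38 - 3)/5 = 7 and the supply price is (6 + 3)/6 = 1.5.
Deadweight loss = ½ · (7 - 1.5) · (18 - 3) = ½ · 5.5 · 15 = 41.25.

41.25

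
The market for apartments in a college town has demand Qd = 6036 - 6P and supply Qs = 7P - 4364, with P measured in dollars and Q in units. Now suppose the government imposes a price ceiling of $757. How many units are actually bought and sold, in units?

935

In a free market, 6036 - 6P = 7P - 4364 gives the equilibrium P* = 800, Q* = 1236.
Since 757 < 800, the ceiling is binding.
At P = 757: Qd = 6036 - 6·757 = 1494 and Qs = 7·757 - 4364 = 935.
The quantity actually transacted is the short side, supply: 935.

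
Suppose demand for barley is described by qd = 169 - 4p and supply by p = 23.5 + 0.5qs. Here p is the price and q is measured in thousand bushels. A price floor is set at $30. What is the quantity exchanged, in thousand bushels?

Rearranging supply gives qs = 2p - 47. Equilibrium: 169 - 4p = 2p - 47, so 216 = 6p and p* = 36, q* = 25.
Since 30 is below p* = 36, the floor does not bind and the free-market outcome prevails.

25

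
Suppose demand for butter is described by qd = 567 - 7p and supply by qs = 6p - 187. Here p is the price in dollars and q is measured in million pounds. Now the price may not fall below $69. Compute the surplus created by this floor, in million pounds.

In a free market, 567 - 7p = 6p - 187 gives the equilibrium p* = 58, q* = 161.
Because the floor (69) lies above the market-clearing price, it is binding.
At p = 69: qd = 567 - 7·69 = 84 and qs = 6·69 - 187 = 227.
Surplus = qs - qd = 227 - 84 = 143.

143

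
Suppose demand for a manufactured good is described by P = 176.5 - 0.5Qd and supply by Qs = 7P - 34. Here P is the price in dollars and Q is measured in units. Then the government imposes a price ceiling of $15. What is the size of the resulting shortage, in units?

Rearranging demand gives Qd = 353 - 2P. Setting quantity demanded equal to quantity supplied, 353 - 2P = 7P - 34, gives P* = 43 and Q* = 267.
Since 15 < 43, the ceiling is binding.
At P = 15: Qd = 353 - 2·15 = 323 and Qs = 7·15 - 34 = 71.
Shortage = Qd - Qs = 323 - 71 = 252.

252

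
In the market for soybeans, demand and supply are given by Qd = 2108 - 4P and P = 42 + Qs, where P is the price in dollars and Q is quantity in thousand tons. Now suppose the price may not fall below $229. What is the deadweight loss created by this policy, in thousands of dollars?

Rearranging supply gives Qs = P - 42. In a free market, 2108 - 4P = P - 42 gives the equilibrium P* = 430, Q* = 388.
Since 229 is below P* = 430, the floor does not bind and the free-market outcome prevails.
Since the control does not bind, no trades are prevented and deadweight loss is zero.

0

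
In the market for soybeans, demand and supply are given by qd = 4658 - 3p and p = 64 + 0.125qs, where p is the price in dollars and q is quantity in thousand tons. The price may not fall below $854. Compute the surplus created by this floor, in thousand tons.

4224

Rearranging supply gives qs = 8p - 512. Equilibrium: 4658 - 3p = 8p - 512, so 5170 = 11p and p* = 470, q* = 3248.
The floor of 854 is above the equilibrium price 470, so it binds.
At p = 854: qd = 4658 - 3·854 = 2096 and qs = 8·854 - 512 = 6320.
Surplus = qs - qd = 6320 - 2096 = 4224.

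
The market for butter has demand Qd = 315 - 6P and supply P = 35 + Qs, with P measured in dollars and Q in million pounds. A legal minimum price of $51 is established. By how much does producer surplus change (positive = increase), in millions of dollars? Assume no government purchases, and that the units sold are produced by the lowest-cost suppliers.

Rearranging supply gives Qs = P - 35. In a free market, 315 - 6P = P - 35 gives the equilibrium P* = 50, Q* = 15.
Since 51 > 50, the floor is binding.
At P = 51: Qd = 315 - 6·51 = 9 and Qs = 51 - 35 = 16.
Producer surplus without the control is ½ · (50 - 35) · 15 = 112.5.
With the floor, 9 units are sold at 51. The supply price at Q = 9 is 44, so PS = ½ · [(51 - 35) + (51 - 44)] · 9 = 103.5.
Change in producer surplus = 103.5 - 112.5 = -9.

-9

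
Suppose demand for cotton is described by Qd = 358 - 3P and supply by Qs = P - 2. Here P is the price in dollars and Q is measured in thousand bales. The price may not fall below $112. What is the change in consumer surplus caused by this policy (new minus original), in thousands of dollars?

-1210

Without the control the market clears where 358 - 3P = P - 2, i.e. P* = 90 and Q* = 88.
The floor of 112 is above the equilibrium price 90, so it binds.
At P = 112: Qd = 358 - 3·112 = 22 and Qs = 112 - 2 = 110.
Consumer surplus without the control is ½ · (358/3 - 90) · 88 = 3872/3.
With the floor, consumers buy 22 units at 112, so CS = ½ · (358/3 - 112) · 22 = 242/3.
Change in consumer surplus = 242/3 - 3872/3 = -1210.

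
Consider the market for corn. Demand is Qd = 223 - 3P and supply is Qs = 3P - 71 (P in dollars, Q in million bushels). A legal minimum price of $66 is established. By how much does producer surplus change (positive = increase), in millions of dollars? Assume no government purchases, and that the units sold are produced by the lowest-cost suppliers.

Without the control the market clears where 223 - 3P = 3P - 71, i.e. P* = 49 and Q* = 76.
Because the floor (66) lies above the market-clearing price, it is binding.
At P = 66: Qd = 223 - 3·66 = 25 and Qs = 3·66 - 71 = 127.
Producer surplus without the control is ½ · (49 - 71/3) · 76 = 2888/3.
With the floor, 25 units are sold at 66. The supply price at Q = 25 is 32, so PS = ½ · [(66 - 71/3) + (66 - 32)] · 25 = 5725/6.
Change in producer surplus = 5725/6 - 2888/3 = -8.5.

-8.5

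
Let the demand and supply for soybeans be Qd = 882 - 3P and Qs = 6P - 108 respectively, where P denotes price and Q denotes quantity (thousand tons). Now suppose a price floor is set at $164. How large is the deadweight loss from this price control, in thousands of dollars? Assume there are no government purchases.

In a free market, 882 - 3P = 6P - 108 gives the equilibrium P* = 110, Q* = 552.
Because the floor (164) lies above the market-clearing price, it is binding.
At P = 164: Qd = 882 - 3·164 = 390 and Qs = 6·164 - 108 = 876.
Quantity traded falls to 390. At Q = 390 the demand price is (882 - 390)/3 = 164 and the supply price is (108 + 390)/6 = 83.
Deadweight loss = ½ · (164 - 83) · (552 - 390) = ½ · 81 · 162 = 6561.

6561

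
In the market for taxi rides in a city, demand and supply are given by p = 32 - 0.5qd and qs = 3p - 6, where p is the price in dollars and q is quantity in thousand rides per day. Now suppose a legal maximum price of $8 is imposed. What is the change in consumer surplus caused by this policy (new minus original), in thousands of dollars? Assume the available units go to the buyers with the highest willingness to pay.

27

Rearranging demand gives qd = 64 - 2p. Setting quantity demanded equal to quantity supplied, 64 - 2p = 3p - 6, gives p* = 14 and q* = 36.
Since 8 < 14, the ceiling is binding.
At p = 8: qd = 64 - 2·8 = 48 and qs = 3·8 - 6 = 18.
Consumer surplus without the control is ½ · (32 - 14) · 36 = 324.
With the ceiling, 18 units are sold at 8 (assume they go to the highest-value buyers). The demand price at q = 18 is 23, so CS = ½ · [(32 - 8) + (23 - 8)] · 18 = 351.
Change in consumer surplus = 351 - 324 = 27.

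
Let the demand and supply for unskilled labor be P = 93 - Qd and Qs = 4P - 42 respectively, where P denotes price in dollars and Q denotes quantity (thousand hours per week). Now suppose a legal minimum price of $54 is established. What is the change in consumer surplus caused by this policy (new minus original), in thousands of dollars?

Rearranging demand gives Qd = 93 - P. Without the control the market clears where 93 - P = 4P - 42, i.e. P* = 27 and Q* = 66.
Because the floor (54) lies above the market-clearing price, it is binding.
At P = 54: Qd = 93 - 54 = 39 and Qs = 4·54 - 42 = 174.
Consumer surplus without the control is ½ · (93 - 27) · 66 = 2178.
With the floor, consumers buy 39 units at 54, so CS = ½ · (93 - 54) · 39 = 760.5.
Change in consumer surplus = 760.5 - 2178 = -1417.5.

-1417.5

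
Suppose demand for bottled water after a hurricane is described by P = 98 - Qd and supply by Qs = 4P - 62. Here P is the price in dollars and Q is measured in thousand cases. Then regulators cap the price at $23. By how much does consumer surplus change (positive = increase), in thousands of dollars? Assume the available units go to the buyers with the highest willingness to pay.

Rearranging demand gives Qd = 98 - P. In a free market, 98 - P = 4P - 62 gives the equilibrium P* = 32, Q* = 66.
Since 23 < 32, the ceiling is binding.
At P = 23: Qd = 98 - 23 = 75 and Qs = 4·23 - 62 = 30.
Consumer surplus without the control is ½ · (98 - 32) · 66 = 2178.
With the ceiling, 30 units are sold at 23 (assume they go to the highest-value buyers). The demand price at Q = 30 is 68, so CS = ½ · [(98 - 23) + (68 - 23)] · 30 = 1800.
Change in consumer surplus = 1800 - 2178 = -378.

-378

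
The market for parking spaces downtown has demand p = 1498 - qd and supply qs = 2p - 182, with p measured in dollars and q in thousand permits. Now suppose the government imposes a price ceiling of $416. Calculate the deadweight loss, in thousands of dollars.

Rearranging demand gives qd = 1498 - p. In a free market, 1498 - p = 2p - 182 gives the equilibrium p* = 560, q* = 938.
Since 416 < 560, the ceiling is binding.
At p = 416: qd = 1498 - 416 = 1082 and qs = 2·416 - 182 = 650.
Quantity traded falls to 650. At q = 650 the demand price is 1498 - 650 = 848 and the supply price is (182 + 650)/2 = 416.
Deadweight loss = ½ · (848 - 416) · (938 - 650) = ½ · 432 · 288 = 62208.

62208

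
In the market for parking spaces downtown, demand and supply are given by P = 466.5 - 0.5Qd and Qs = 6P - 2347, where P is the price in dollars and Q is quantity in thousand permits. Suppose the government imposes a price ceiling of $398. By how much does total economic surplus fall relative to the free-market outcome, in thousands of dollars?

1728

Rearranging demand gives Qd = 933 - 2P. Equilibrium: 933 - 2P = 6P - 2347, so 3280 = 8P and P* = 410, Q* = 113.
The ceiling of 398 is below the equilibrium price 410, so it binds.
At P = 398: Qd = 933 - 2·398 = 137 and Qs = 6·398 - 2347 = 41.
Quantity traded falls to 41. At Q = 41 the demand price is (933 - 41)/2 = 446 and the supply price is (2347 + 41)/6 = 398.
Deadweight loss = ½ · (446 - 398) · (113 - 41) = ½ · 48 · 72 = 1728.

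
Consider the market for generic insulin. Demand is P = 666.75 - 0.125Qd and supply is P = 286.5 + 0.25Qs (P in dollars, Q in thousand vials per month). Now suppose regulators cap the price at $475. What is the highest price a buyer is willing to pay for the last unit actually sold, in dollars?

572.5

Rearranging demand gives Qd = 5334 - 8P; rearranging supply gives Qs = 4P - 1146. In a free market, 5334 - 8P = 4P - 1146 gives the equilibrium P* = 540, Q* = 1014.
The ceiling of 475 is below the equilibrium price 540, so it binds.
At P = 475: Qd = 5334 - 8·475 = 1534 and Qs = 4·475 - 1146 = 754.
Only 754 units reach the market. On the demand curve, the marginal buyer's willingness to pay at Q = 754 is (5334 - 754)/8 = 572.5.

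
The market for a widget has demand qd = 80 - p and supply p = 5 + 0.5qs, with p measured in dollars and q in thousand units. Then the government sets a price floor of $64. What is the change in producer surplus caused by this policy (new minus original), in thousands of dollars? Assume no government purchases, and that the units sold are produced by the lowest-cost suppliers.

Rearranging supply gives qs = 2p - 10. Setting quantity demanded equal to quantity supplied, 80 - p = 2p - 10, gives p* = 30 and q* = 50.
Because the floor (64) lies above the market-clearing price, it is binding.
At p = 64: qd = 80 - 64 = 16 and qs = 2·64 - 10 = 118.
Producer surplus without the control is ½ · (30 - 5) · 50 = 625.
With the floor, 16 units are sold at 64. The supply price at q = 16 is 13, so PS = ½ · [(64 - 5) + (64 - 13)] · 16 = 880.
Change in producer surplus = 880 - 625 = 255.

255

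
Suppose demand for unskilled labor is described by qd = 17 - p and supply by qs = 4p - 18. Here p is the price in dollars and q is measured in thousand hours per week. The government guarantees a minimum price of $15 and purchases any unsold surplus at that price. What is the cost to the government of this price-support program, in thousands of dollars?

600

Setting quantity demanded equal to quantity supplied, 17 - p = 4p - 18, gives p* = 7 and q* = 10.
The floor of 15 is above the equilibrium price 7, so it binds.
At p = 15: qd = 17 - 15 = 2 and qs = 4·15 - 18 = 42.
Surplus = qs - qd = 40.
Government expenditure = surplus × support price = 40 × 15 = 600.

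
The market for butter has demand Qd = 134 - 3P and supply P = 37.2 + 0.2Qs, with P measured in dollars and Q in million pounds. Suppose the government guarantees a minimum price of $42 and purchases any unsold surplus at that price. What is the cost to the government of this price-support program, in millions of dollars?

672

Rearranging supply gives Qs = 5P - 186. Without the control the market clears where 134 - 3P = 5P - 186, i.e. P* = 40 and Q* = 14.
Because the floor (42) lies above the market-clearing price, it is binding.
At P = 42: Qd = 134 - 3·42 = 8 and Qs = 5·42 - 186 = 24.
Surplus = Qs - Qd = 16.
Government expenditure = surplus × support price = 16 × 42 = 672.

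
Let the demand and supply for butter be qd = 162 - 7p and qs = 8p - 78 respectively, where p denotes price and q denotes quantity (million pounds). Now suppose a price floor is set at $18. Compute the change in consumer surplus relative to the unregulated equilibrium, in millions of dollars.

-86

Without the control the market clears where 162 - 7p = 8p - 78, i.e. p* = 16 and q* = 50.
Because the floor (18) lies above the market-clearing price, it is binding.
At p = 18: qd = 162 - 7·18 = 36 and qs = 8·18 - 78 = 66.
Consumer surplus without the control is ½ · (162/7 - 16) · 50 = 1250/7.
With the floor, consumers buy 36 units at 18, so CS = ½ · (162/7 - 18) · 36 = 648/7.
Change in consumer surplus = 648/7 - 1250/7 = -86.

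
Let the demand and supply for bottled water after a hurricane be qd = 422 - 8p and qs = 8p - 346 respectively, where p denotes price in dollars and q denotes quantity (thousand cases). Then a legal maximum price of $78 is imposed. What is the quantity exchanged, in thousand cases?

In a free market, 422 - 8p = 8p - 346 gives the equilibrium p* = 48, q* = 38.
Since 78 is above p* = 48, the ceiling does not bind and the free-market outcome prevails.

38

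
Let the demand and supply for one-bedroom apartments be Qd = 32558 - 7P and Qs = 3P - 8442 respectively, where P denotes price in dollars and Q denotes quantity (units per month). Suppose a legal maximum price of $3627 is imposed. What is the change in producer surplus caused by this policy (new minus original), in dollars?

In a free market, 32558 - 7P = 3P - 8442 gives the equilibrium P* = 4100, Q* = 3858.
Because the ceiling (3627) lies below the market-clearing price, it is binding.
At P = 3627: Qd = 32558 - 7·3627 = 7169 and Qs = 3·3627 - 8442 = 2439.
Producer surplus without the control is ½ · (4100 - 2814) · 3858 = 2480694.
With the ceiling, producers sell 2439 units at 3627, so PS = ½ · (3627 - 2814) · 2439 = 991453.5.
Change in producer surplus = 991453.5 - 2480694 = -1489240.5.

-1489240.5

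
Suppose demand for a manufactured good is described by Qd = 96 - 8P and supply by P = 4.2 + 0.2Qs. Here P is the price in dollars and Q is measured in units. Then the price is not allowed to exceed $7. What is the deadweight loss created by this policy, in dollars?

16.25

Rearranging supply gives Qs = 5P - 21. Without the control the market clears where 96 - 8P = 5P - 21, i.e. P* = 9 and Q* = 24.
The ceiling of 7 is below the equilibrium price 9, so it binds.
At P = 7: Qd = 96 - 8·7 = 40 and Qs = 5·7 - 21 = 14.
Quantity traded falls to 14. At Q = 14 the demand price is (96 - 14)/8 = 10.25 and the supply price is (21 + 14)/5 = 7.
Deadweight loss = ½ · (10.25 - 7) · (24 - 14) = ½ · 3.25 · 10 = 16.25.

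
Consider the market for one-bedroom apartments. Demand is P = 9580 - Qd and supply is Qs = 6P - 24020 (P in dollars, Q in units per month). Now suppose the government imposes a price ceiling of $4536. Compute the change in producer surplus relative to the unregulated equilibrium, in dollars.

Rearranging demand gives Qd = 9580 - P. Without the control the market clears where 9580 - P = 6P - 24020, i.e. P* = 4800 and Q* = 4780.
Since 4536 < 4800, the ceiling is binding.
At P = 4536: Qd = 9580 - 4536 = 5044 and Qs = 6·4536 - 24020 = 3196.
Producer surplus without the control is ½ · (4800 - 12010/3) · 4780 = 5712100/3.
With the ceiling, producers sell 3196 units at 4536, so PS = ½ · (4536 - 12010/3) · 3196 = 2553604/3.
Change in producer surplus = 2553604/3 - 5712100/3 = -1052832.

-1052832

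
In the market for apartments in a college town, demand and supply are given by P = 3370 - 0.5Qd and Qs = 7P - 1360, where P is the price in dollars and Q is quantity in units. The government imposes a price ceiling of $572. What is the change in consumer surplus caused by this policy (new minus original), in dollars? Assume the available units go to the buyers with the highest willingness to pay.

-450672

Rearranging demand gives Qd = 6740 - 2P. Without the control the market clears where 6740 - 2P = 7P - 1360, i.e. P* = 900 and Q* = 4940.
Because the ceiling (572) lies below the market-clearing price, it is binding.
At P = 572: Qd = 6740 - 2·572 = 5596 and Qs = 7·572 - 1360 = 2644.
Consumer surplus without the control is ½ · (3370 - 900) · 4940 = 6100900.
With the ceiling, 2644 units are sold at 572 (assume they go to the highest-value buyers). The demand price at Q = 2644 is 2048, so CS = ½ · [(3370 - 572) + (2048 - 572)] · 2644 = 5650228.
Change in consumer surplus = 5650228 - 6100900 = -450672.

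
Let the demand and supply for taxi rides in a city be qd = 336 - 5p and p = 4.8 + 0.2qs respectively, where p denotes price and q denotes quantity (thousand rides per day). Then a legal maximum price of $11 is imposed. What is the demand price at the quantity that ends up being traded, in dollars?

Rearranging supply gives qs = 5p - 24. Equilibrium: 336 - 5p = 5p - 24, so 360 = 10p and p* = 36, q* = 156.
Because the ceiling (11) lies below the market-clearing price, it is binding.
At p = 11: qd = 336 - 5·11 = 281 and qs = 5·11 - 24 = 31.
Only 31 units reach the market. On the demand curve, the marginal buyer's willingness to pay at q = 31 is (336 - 31)/5 = 61.

61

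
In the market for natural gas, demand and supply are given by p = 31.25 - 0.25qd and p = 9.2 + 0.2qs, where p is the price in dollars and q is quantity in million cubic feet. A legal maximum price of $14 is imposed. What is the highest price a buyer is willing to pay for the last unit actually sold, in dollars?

Rearranging demand gives qd = 125 - 4p; rearranging supply gives qs = 5p - 46. Equilibrium: 125 - 4p = 5p - 46, so 171 = 9p and p* = 19, q* = 49.
Since 14 < 19, the ceiling is binding.
At p = 14: qd = 125 - 4·14 = 69 and qs = 5·14 - 46 = 24.
Only 24 units reach the market. On the demand curve, the marginal buyer's willingness to pay at q = 24 is (125 - 24)/4 = 25.25.

25.25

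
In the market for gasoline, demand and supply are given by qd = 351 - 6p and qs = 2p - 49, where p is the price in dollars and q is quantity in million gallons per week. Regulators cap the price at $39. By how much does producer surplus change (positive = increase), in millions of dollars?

Without the control the market clears where 351 - 6p = 2p - 49, i.e. p* = 50 and q* = 51.
Because the ceiling (39) lies below the market-clearing price, it is binding.
At p = 39: qd = 351 - 6·39 = 117 and qs = 2·39 - 49 = 29.
Producer surplus without the control is ½ · (50 - 24.5) · 51 = 650.25.
With the ceiling, producers sell 29 units at 39, so PS = ½ · (39 - 24.5) · 29 = 210.25.
Change in producer surplus = 210.25 - 650.25 = -440.

-440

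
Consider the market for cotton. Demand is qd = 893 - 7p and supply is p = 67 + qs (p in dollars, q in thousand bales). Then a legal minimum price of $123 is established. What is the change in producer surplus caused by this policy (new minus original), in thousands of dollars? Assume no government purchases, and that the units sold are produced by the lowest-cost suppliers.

Rearranging supply gives qs = p - 67. Equilibrium: 893 - 7p = p - 67, so 960 = 8p and p* = 120, q* = 53.
The floor of 123 is above the equilibrium price 120, so it binds.
At p = 123: qd = 893 - 7·123 = 32 and qs = 123 - 67 = 56.
Producer surplus without the control is ½ · (120 - 67) · 53 = 1404.5.
With the floor, 32 units are sold at 123. The supply price at q = 32 is 99, so PS = ½ · [(123 - 67) + (123 - 99)] · 32 = 1280.
Change in producer surplus = 1280 - 1404.5 = -124.5.

-124.5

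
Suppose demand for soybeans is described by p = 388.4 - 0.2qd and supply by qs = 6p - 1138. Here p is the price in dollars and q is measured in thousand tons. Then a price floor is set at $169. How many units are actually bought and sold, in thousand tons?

542

Rearranging demand gives qd = 1942 - 5p. Setting quantity demanded equal to quantity supplied, 1942 - 5p = 6p - 1138, gives p* = 280 and q* = 542.
The floor of 169 is below the equilibrium price 280, so it is not binding; the market clears at p* = 280, q* = 542.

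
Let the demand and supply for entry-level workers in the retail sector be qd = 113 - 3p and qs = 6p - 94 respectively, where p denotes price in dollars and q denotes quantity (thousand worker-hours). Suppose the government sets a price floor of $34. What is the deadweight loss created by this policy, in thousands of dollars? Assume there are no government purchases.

Equilibrium: 113 - 3p = 6p - 94, so 207 = 9p and p* = 23, q* = 44.
The floor of 34 is above the equilibrium price 23, so it binds.
At p = 34: qd = 113 - 3·34 = 11 and qs = 6·34 - 94 = 110.
Quantity traded falls to 11. At q = 11 the demand price is (113 - 11)/3 = 34 and the supply price is (94 + 11)/6 = 17.5.
Deadweight loss = ½ · (34 - 17.5) · (44 - 11) = ½ · 16.5 · 33 = 272.25.

272.25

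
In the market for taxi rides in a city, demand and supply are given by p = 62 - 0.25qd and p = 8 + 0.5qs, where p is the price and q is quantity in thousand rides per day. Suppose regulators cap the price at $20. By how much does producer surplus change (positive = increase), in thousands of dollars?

Rearranging demand gives qd = 248 - 4p; rearranging supply gives qs = 2p - 16. Equilibrium: 248 - 4p = 2p - 16, so 264 = 6p and p* = 44, q* = 72.
Because the ceiling (20) lies below the market-clearing price, it is binding.
At p = 20: qd = 248 - 4·20 = 168 and qs = 2·20 - 16 = 24.
Producer surplus without the control is ½ · (44 - 8) · 72 = 1296.
With the ceiling, producers sell 24 units at 20, so PS = ½ · (20 - 8) · 24 = 144.
Change in producer surplus = 144 - 1296 = -1152.

-1152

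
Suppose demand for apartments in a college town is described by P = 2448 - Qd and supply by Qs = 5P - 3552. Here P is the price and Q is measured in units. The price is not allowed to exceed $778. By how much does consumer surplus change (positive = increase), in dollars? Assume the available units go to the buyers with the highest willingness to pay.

Rearranging demand gives Qd = 2448 - P. In a free market, 2448 - P = 5P - 3552 gives the equilibrium P* = 1000, Q* = 1448.
Since 778 < 1000, the ceiling is binding.
At P = 778: Qd = 2448 - 778 = 1670 and Qs = 5·778 - 3552 = 338.
Consumer surplus without the control is ½ · (2448 - 1000) · 1448 = 1048352.
With the ceiling, 338 units are sold at 778 (assume they go to the highest-value buyers). The demand price at Q = 338 is 2110, so CS = ½ · [(2448 - 778) + (2110 - 778)] · 338 = 507338.
Change in consumer surplus = 507338 - 1048352 = -541014.

-541014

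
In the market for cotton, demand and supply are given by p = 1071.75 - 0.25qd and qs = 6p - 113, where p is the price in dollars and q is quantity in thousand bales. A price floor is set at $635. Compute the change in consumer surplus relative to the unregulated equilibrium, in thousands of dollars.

Rearranging demand gives qd = 4287 - 4p. In a free market, 4287 - 4p = 6p - 113 gives the equilibrium p* = 440, q* = 2527.
The floor of 635 is above the equilibrium price 440, so it binds.
At p = 635: qd = 4287 - 4·635 = 1747 and qs = 6·635 - 113 = 3697.
Consumer surplus without the control is ½ · (1071.75 - 440) · 2527 = 798216.125.
With the floor, consumers buy 1747 units at 635, so CS = ½ · (1071.75 - 635) · 1747 = 381501.125.
Change in consumer surplus = 381501.125 - 798216.125 = -416715.

-416715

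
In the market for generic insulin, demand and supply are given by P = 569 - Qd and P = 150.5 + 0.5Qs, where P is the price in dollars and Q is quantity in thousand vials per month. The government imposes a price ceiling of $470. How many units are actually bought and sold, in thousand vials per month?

279

Rearranging demand gives Qd = 569 - P; rearranging supply gives Qs = 2P - 301. Without the control the market clears where 569 - P = 2P - 301, i.e. P* = 290 and Q* = 279.
The ceiling of 470 is above the equilibrium price 290, so it is not binding; the market clears at P* = 290, Q* = 279.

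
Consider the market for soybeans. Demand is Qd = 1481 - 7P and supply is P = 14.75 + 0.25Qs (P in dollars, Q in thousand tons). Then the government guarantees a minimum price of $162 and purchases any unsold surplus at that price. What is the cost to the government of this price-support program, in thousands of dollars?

Rearranging supply gives Qs = 4P - 59. Equilibrium: 1481 - 7P = 4P - 59, so 1540 = 11P and P* = 140, Q* = 501.
Because the floor (162) lies above the market-clearing price, it is binding.
At P = 162: Qd = 1481 - 7·162 = 347 and Qs = 4·162 - 59 = 589.
Surplus = Qs - Qd = 242.
Government expenditure = surplus × support price = 242 × 162 = 39204.

39204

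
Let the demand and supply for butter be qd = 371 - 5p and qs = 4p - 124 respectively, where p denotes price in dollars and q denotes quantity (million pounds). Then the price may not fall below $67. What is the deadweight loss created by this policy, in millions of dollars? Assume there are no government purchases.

Setting quantity demanded equal to quantity supplied, 371 - 5p = 4p - 124, gives p* = 55 and q* = 96.
The floor of 67 is above the equilibrium price 55, so it binds.
At p = 67: qd = 371 - 5·67 = 36 and qs = 4·67 - 124 = 144.
Quantity traded falls to 36. At q = 36 the demand price is (371 - 36)/5 = 67 and the supply price is (124 + 36)/4 = 40.
Deadweight loss = ½ · (67 - 40) · (96 - 36) = ½ · 27 · 60 = 810.

810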